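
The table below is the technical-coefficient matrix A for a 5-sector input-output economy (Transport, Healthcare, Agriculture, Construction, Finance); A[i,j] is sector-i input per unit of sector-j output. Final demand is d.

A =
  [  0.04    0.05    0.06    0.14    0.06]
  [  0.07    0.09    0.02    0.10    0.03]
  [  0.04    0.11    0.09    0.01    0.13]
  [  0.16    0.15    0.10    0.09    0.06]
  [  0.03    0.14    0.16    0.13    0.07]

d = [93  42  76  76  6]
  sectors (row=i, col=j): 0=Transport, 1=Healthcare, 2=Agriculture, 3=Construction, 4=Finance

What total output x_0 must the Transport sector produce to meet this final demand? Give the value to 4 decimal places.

130.9519

Form M = I − A:
  [  0.96   -0.05   -0.06   -0.14   -0.06]
  [ -0.07    0.91   -0.02   -0.10   -0.03]
  [ -0.04   -0.11    0.91   -0.01   -0.13]
  [ -0.16   -0.15   -0.10    0.91   -0.06]
  [ -0.03   -0.14   -0.16   -0.13    0.93]
Leontief inverse L = M⁻¹:
  [  1.0915    0.1222    0.1145    0.1973    0.1031]
  [  0.1137    1.1474    0.0606    0.1532    0.0627]
  [  0.0781    0.1814    1.1466    0.0696    0.1757]
  [  0.2256    0.2465    0.1715    1.1801    0.1226]
  [  0.0973    0.2423    0.2340    0.2064    1.1354]
Total output x = L · d:
  x_0 = 1.0915·93 + 0.1222·42 + 0.1145·76 + 0.1973·76 + 0.1031·6 = 130.9519
  x_1 = 0.1137·93 + 1.1474·42 + 0.0606·76 + 0.1532·76 + 0.0627·6 = 75.3838
  x_2 = 0.0781·93 + 0.1814·42 + 1.1466·76 + 0.0696·76 + 0.1757·6 = 108.3678
  x_3 = 0.2256·93 + 0.2465·42 + 0.1715·76 + 1.1801·76 + 0.1226·6 = 134.7992
  x_4 = 0.0973·93 + 0.2423·42 + 0.2340·76 + 0.2064·76 + 1.1354·6 = 59.5108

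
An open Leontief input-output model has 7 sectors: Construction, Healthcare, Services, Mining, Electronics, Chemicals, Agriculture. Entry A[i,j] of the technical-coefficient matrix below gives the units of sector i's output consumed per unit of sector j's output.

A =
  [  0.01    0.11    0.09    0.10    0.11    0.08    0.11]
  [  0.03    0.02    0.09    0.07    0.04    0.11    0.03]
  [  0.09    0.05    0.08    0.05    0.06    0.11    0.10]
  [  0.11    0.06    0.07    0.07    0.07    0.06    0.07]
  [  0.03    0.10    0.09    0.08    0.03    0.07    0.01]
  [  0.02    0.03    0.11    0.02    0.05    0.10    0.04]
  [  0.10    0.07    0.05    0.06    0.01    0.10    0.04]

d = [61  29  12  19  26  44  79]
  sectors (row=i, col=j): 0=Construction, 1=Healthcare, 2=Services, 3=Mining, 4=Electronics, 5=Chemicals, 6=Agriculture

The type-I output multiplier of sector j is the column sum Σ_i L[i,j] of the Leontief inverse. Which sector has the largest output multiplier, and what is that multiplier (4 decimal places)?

Form M = I − A:
  [  0.99   -0.11   -0.09   -0.10   -0.11   -0.08   -0.11]
  [ -0.03    0.98   -0.09   -0.07   -0.04   -0.11   -0.03]
  [ -0.09   -0.05    0.92   -0.05   -0.06   -0.11   -0.10]
  [ -0.11   -0.06   -0.07    0.93   -0.07   -0.06   -0.07]
  [ -0.03   -0.10   -0.09   -0.08    0.97   -0.07   -0.01]
  [ -0.02   -0.03   -0.11   -0.02   -0.05    0.90   -0.04]
  [ -0.10   -0.07   -0.05   -0.06   -0.01   -0.10    0.96]
Leontief inverse L = M⁻¹:
  [  1.0763    0.1747    0.1821    0.1676    0.1637    0.1820    0.1693]
  [  0.0718    1.0618    0.1522    0.1112    0.0792    0.1765    0.0735]
  [  0.1452    0.1116    1.1645    0.1110    0.1132    0.2028    0.1591]
  [  0.1628    0.1215    0.1506    1.1321    0.1234    0.1470    0.1281]
  [  0.0732    0.1414    0.1552    0.1256    1.0715    0.1406    0.0552]
  [  0.0580    0.0687    0.1687    0.0580    0.0849    1.1646    0.0800]
  [  0.1419    0.1177    0.1193    0.1094    0.0564    0.1744    1.0899]
Total output x = L · d:
  x_0 = 1.0763·61 + 0.1747·29 + 0.1821·12 + 0.1676·19 + 0.1637·26 + 0.1820·44 + 0.1693·79 = 101.7297
  x_1 = 0.0718·61 + 1.0618·29 + 0.1522·12 + 0.1112·19 + 0.0792·26 + 0.1765·44 + 0.0735·79 = 54.7425
  x_2 = 0.1452·61 + 0.1116·29 + 1.1645·12 + 0.1110·19 + 0.1132·26 + 0.2028·44 + 0.1591·79 = 52.6128
  x_3 = 0.1628·61 + 0.1215·29 + 0.1506·12 + 1.1321·19 + 0.1234·26 + 0.1470·44 + 0.1281·79 = 56.5661
  x_4 = 0.0732·61 + 0.1414·29 + 0.1552·12 + 0.1256·19 + 1.0715·26 + 0.1406·44 + 0.0552·79 = 51.2217
  x_5 = 0.0580·61 + 0.0687·29 + 0.1687·12 + 0.0580·19 + 0.0849·26 + 1.1646·44 + 0.0800·79 = 68.4327
  x_6 = 0.1419·61 + 0.1177·29 + 0.1193·12 + 0.1094·19 + 0.0564·26 + 0.1744·44 + 1.0899·79 = 110.8177
Output multipliers (column sums of L):
  Construction: 1.7292
  Healthcare: 1.7974
  Services: 2.0926
  Mining: 1.8149
  Electronics: 1.6924
  Chemicals: 2.1879
  Agriculture: 1.7551

Chemicals (2.1879)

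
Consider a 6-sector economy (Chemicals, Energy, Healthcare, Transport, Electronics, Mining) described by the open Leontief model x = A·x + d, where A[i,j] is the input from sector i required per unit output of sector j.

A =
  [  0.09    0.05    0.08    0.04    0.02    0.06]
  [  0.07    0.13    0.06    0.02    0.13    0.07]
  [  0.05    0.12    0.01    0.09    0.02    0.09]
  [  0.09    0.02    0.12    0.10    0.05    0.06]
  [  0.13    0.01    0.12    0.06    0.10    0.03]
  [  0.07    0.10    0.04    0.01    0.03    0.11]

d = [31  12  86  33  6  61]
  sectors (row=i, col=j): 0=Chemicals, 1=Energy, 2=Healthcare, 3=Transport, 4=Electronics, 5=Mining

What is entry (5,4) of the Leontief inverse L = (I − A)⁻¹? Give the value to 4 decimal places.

L[5,4] = 0.0667

Form M = I − A:
  [  0.91   -0.05   -0.08   -0.04   -0.02   -0.06]
  [ -0.07    0.87   -0.06   -0.02   -0.13   -0.07]
  [ -0.05   -0.12    0.99   -0.09   -0.02   -0.09]
  [ -0.09   -0.02   -0.12    0.90   -0.05   -0.06]
  [ -0.13   -0.01   -0.12   -0.06    0.90   -0.03]
  [ -0.07   -0.10   -0.04   -0.01   -0.03    0.89]
Leontief inverse L = M⁻¹:
  [  1.1341    0.0950    0.1157    0.0685    0.0487    0.1019]
  [  0.1400    1.1916    0.1181    0.0583    0.1853    0.1253]
  [  0.1024    0.1708    1.0562    0.1196    0.0616    0.1373]
  [  0.1487    0.0722    0.1698    1.1432    0.0848    0.1128]
  [  0.1929    0.0596    0.1728    0.1038    1.1363    0.0805]
  [  0.1177    0.1519    0.0776    0.0337    0.0667    1.1558]
Total output x = L · d:
  x_0 = 1.1341·31 + 0.0950·12 + 0.1157·86 + 0.0685·33 + 0.0487·6 + 0.1019·61 = 55.0168
  x_1 = 0.1400·31 + 1.1916·12 + 0.1181·86 + 0.0583·33 + 0.1853·6 + 0.1253·61 = 39.4745
  x_2 = 0.1024·31 + 0.1708·12 + 1.0562·86 + 0.1196·33 + 0.0616·6 + 0.1373·61 = 108.7513
  x_3 = 0.1487·31 + 0.0722·12 + 0.1698·86 + 1.1432·33 + 0.0848·6 + 0.1128·61 = 65.1955
  x_4 = 0.1929·31 + 0.0596·12 + 0.1728·86 + 0.1038·33 + 1.1363·6 + 0.0805·61 = 36.7040
  x_5 = 0.1177·31 + 0.1519·12 + 0.0776·86 + 0.0337·33 + 0.0667·6 + 1.1558·61 = 84.1593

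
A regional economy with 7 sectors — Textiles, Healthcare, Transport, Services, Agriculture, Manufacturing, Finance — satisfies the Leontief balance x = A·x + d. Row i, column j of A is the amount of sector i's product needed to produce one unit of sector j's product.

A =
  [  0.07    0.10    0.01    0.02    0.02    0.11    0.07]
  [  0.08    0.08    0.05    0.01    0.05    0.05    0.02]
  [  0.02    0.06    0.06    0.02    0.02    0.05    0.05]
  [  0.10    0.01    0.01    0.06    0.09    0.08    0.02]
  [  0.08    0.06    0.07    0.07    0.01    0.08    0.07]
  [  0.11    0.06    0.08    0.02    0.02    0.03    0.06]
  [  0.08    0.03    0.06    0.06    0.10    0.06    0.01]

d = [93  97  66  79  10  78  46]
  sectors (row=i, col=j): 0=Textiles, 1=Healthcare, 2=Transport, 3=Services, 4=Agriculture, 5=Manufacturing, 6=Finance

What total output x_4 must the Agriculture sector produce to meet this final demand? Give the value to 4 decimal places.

Form M = I − A:
  [  0.93   -0.10   -0.01   -0.02   -0.02   -0.11   -0.07]
  [ -0.08    0.92   -0.05   -0.01   -0.05   -0.05   -0.02]
  [ -0.02   -0.06    0.94   -0.02   -0.02   -0.05   -0.05]
  [ -0.10   -0.01   -0.01    0.94   -0.09   -0.08   -0.02]
  [ -0.08   -0.06   -0.07   -0.07    0.99   -0.08   -0.07]
  [ -0.11   -0.06   -0.08   -0.02   -0.02    0.97   -0.06]
  [ -0.08   -0.03   -0.06   -0.06   -0.10   -0.06    0.99]
Leontief inverse L = M⁻¹:
  [  1.1227    0.1413    0.0424    0.0392    0.0471    0.1499    0.0976]
  [  0.1205    1.1169    0.0763    0.0259    0.0691    0.0858    0.0456]
  [  0.0526    0.0865    1.0831    0.0340    0.0388    0.0765    0.0682]
  [  0.1499    0.0475    0.0377    1.0825    0.1122    0.1231    0.0507]
  [  0.1339    0.1016    0.1024    0.0927    1.0410    0.1254    0.0998]
  [  0.1530    0.0996    0.1073    0.0382    0.0442    1.0711    0.0871]
  [  0.1294    0.0697    0.0905    0.0833    0.1229    0.1044    1.0419]
Total output x = L · d:
  x_0 = 1.1227·93 + 0.1413·97 + 0.0424·66 + 0.0392·79 + 0.0471·10 + 0.1499·78 + 0.0976·46 = 140.6677
  x_1 = 0.1205·93 + 1.1169·97 + 0.0763·66 + 0.0259·79 + 0.0691·10 + 0.0858·78 + 0.0456·46 = 136.1164
  x_2 = 0.0526·93 + 0.0865·97 + 1.0831·66 + 0.0340·79 + 0.0388·10 + 0.0765·78 + 0.0682·46 = 96.9444
  x_3 = 0.1499·93 + 0.0475·97 + 0.0377·66 + 1.0825·79 + 0.1122·10 + 0.1231·78 + 0.0507·46 = 119.6102
  x_4 = 0.1339·93 + 0.1016·97 + 0.1024·66 + 0.0927·79 + 1.0410·10 + 0.1254·78 + 0.0998·46 = 61.1556
  x_5 = 0.1530·93 + 0.0996·97 + 0.1073·66 + 0.0382·79 + 0.0442·10 + 1.0711·78 + 0.0871·46 = 121.9901
  x_6 = 0.1294·93 + 0.0697·97 + 0.0905·66 + 0.0833·79 + 0.1229·10 + 0.1044·78 + 1.0419·46 = 88.6517

61.1556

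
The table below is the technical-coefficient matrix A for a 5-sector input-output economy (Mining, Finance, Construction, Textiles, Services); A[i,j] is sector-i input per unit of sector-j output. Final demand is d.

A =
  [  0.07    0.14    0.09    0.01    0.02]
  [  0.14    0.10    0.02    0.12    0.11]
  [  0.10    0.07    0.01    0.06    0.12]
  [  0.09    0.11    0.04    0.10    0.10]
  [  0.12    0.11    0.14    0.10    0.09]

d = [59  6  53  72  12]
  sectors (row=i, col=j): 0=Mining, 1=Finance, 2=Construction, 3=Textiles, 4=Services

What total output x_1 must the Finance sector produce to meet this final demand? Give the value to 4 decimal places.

Form M = I − A:
  [  0.93   -0.14   -0.09   -0.01   -0.02]
  [ -0.14    0.90   -0.02   -0.12   -0.11]
  [ -0.10   -0.07    0.99   -0.06   -0.12]
  [ -0.09   -0.11   -0.04    0.90   -0.10]
  [ -0.12   -0.11   -0.14   -0.10    0.91]
Leontief inverse L = M⁻¹:
  [  1.1328    0.2009    0.1193    0.0552    0.0710]
  [  0.2303    1.1980    0.0783    0.1876    0.1808]
  [  0.1682    0.1430    1.0571    0.1106    0.1725]
  [  0.1736    0.1968    0.0905    1.1639    0.1674]
  [  0.2222    0.2149    0.1978    0.1749    1.1751]
Total output x = L · d:
  x_0 = 1.1328·59 + 0.2009·6 + 0.1193·53 + 0.0552·72 + 0.0710·12 = 79.1950
  x_1 = 0.2303·59 + 1.1980·6 + 0.0783·53 + 0.1876·72 + 0.1808·12 = 40.6002
  x_2 = 0.1682·59 + 0.1430·6 + 1.0571·53 + 0.1106·72 + 0.1725·12 = 76.8401
  x_3 = 0.1736·59 + 0.1968·6 + 0.0905·53 + 1.1639·72 + 0.1674·12 = 102.0270
  x_4 = 0.2222·59 + 0.2149·6 + 0.1978·53 + 0.1749·72 + 1.1751·12 = 51.5711

40.6002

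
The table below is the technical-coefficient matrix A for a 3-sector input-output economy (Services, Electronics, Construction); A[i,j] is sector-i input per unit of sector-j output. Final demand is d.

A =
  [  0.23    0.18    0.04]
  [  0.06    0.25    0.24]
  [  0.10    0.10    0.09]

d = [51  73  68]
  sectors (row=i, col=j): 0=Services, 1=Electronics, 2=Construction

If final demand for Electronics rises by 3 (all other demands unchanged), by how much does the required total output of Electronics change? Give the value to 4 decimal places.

Form M = I − A:
  [  0.77   -0.18   -0.04]
  [ -0.06    0.75   -0.24]
  [ -0.10   -0.10    0.91]
Leontief inverse L = M⁻¹:
  [  1.3448    0.3427    0.1495]
  [  0.1605    1.4228    0.3823]
  [  0.1654    0.1940    1.1573]
Total output x = L · d:
  x_0 = 1.3448·51 + 0.3427·73 + 0.1495·68 = 103.7675
  x_1 = 0.1605·51 + 1.4228·73 + 0.3823·68 = 138.0503
  x_2 = 0.1654·51 + 0.1940·73 + 1.1573·68 = 101.2987
Δx_1 = L[1,1] · Δd_1 = 1.4228 · 3 = 4.2685

4.2685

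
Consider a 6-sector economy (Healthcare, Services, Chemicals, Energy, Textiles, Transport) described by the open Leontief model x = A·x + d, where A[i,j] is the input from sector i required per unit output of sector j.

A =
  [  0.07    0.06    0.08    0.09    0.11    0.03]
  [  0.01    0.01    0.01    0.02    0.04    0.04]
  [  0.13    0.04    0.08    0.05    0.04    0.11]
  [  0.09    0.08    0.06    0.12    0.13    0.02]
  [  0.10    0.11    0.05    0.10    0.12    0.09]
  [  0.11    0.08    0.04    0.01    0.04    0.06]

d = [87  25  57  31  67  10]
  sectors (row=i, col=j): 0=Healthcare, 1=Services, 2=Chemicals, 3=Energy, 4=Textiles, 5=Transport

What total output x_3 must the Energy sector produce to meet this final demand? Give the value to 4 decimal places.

Form M = I − A:
  [  0.93   -0.06   -0.08   -0.09   -0.11   -0.03]
  [ -0.01    0.99   -0.01   -0.02   -0.04   -0.04]
  [ -0.13   -0.04    0.92   -0.05   -0.04   -0.11]
  [ -0.09   -0.08   -0.06    0.88   -0.13   -0.02]
  [ -0.10   -0.11   -0.05   -0.10    0.88   -0.09]
  [ -0.11   -0.08   -0.04   -0.01   -0.04    0.94]
Leontief inverse L = M⁻¹:
  [  1.1358    0.1115    0.1225    0.1467    0.1777    0.0755]
  [  0.0301    1.0265    0.0216    0.0350    0.0590    0.0536]
  [  0.1967    0.0890    1.1237    0.0992    0.1013    0.1534]
  [  0.1621    0.1390    0.1074    1.1868    0.2099    0.0690]
  [  0.1781    0.1734    0.0998    0.1661    1.2021    0.1434]
  [  0.1532    0.1131    0.0694    0.0441    0.0835    1.0906]
Total output x = L · d:
  x_0 = 1.1358·87 + 0.1115·25 + 0.1225·57 + 0.1467·31 + 0.1777·67 + 0.0755·10 = 125.7950
  x_1 = 0.0301·87 + 1.0265·25 + 0.0216·57 + 0.0350·31 + 0.0590·67 + 0.0536·10 = 35.0860
  x_2 = 0.1967·87 + 0.0890·25 + 1.1237·57 + 0.0992·31 + 0.1013·67 + 0.1534·10 = 94.7843
  x_3 = 0.1621·87 + 0.1390·25 + 0.1074·57 + 1.1868·31 + 0.2099·67 + 0.0690·10 = 75.2474
  x_4 = 0.1781·87 + 0.1734·25 + 0.0998·57 + 0.1661·31 + 1.2021·67 + 0.1434·10 = 112.6368
  x_5 = 0.1532·87 + 0.1131·25 + 0.0694·57 + 0.0441·31 + 0.0835·67 + 1.0906·10 = 37.9720

75.2474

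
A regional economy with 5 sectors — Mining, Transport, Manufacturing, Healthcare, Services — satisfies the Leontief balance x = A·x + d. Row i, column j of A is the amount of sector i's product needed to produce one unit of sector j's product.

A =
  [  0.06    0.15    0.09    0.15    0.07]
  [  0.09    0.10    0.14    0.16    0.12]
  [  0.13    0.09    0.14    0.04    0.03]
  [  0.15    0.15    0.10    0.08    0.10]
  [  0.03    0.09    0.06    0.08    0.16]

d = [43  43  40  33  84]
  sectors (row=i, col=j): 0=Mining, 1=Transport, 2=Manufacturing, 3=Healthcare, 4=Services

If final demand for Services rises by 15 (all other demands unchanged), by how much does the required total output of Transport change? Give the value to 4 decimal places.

Form M = I − A:
  [  0.94   -0.15   -0.09   -0.15   -0.07]
  [ -0.09    0.90   -0.14   -0.16   -0.12]
  [ -0.13   -0.09    0.86   -0.04   -0.03]
  [ -0.15   -0.15   -0.10    0.92   -0.10]
  [ -0.03   -0.09   -0.06   -0.08    0.84]
Leontief inverse L = M⁻¹:
  [  1.1669    0.2768    0.2100    0.2628    0.1756]
  [  0.2099    1.2446    0.2742    0.2834    0.2388]
  [  0.2140    0.1920    1.2390    0.1313    0.1051]
  [  0.2591    0.2890    0.2296    1.2081    0.2149]
  [  0.1041    0.1845    0.1473    0.1642    1.2503]
Total output x = L · d:
  x_0 = 1.1669·43 + 0.2768·43 + 0.2100·40 + 0.2628·33 + 0.1756·84 = 93.9027
  x_1 = 0.2099·43 + 1.2446·43 + 0.2742·40 + 0.2834·33 + 0.2388·84 = 102.9267
  x_2 = 0.2140·43 + 0.1920·43 + 1.2390·40 + 0.1313·33 + 0.1051·84 = 80.1860
  x_3 = 0.2591·43 + 0.2890·43 + 0.2296·40 + 1.2081·33 + 0.2149·84 = 90.6711
  x_4 = 0.1041·43 + 0.1845·43 + 0.1473·40 + 0.1642·33 + 1.2503·84 = 128.7444
Δx_1 = L[1,4] · Δd_4 = 0.2388 · 15 = 3.5824

3.5824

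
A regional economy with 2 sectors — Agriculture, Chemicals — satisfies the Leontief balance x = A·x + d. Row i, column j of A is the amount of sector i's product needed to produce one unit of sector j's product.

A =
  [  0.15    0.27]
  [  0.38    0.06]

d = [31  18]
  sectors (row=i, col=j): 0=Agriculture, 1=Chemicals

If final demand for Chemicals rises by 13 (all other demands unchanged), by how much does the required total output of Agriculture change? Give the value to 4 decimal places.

Form M = I − A:
  [  0.85   -0.27]
  [ -0.38    0.94]
Leontief inverse L = M⁻¹:
  [  1.3498    0.3877]
  [  0.5457    1.2206]
Total output x = L · d:
  x_0 = 1.3498·31 + 0.3877·18 = 48.8225
  x_1 = 0.5457·31 + 1.2206·18 = 38.8857
Δx_0 = L[0,1] · Δd_1 = 0.3877 · 13 = 5.0402

5.0402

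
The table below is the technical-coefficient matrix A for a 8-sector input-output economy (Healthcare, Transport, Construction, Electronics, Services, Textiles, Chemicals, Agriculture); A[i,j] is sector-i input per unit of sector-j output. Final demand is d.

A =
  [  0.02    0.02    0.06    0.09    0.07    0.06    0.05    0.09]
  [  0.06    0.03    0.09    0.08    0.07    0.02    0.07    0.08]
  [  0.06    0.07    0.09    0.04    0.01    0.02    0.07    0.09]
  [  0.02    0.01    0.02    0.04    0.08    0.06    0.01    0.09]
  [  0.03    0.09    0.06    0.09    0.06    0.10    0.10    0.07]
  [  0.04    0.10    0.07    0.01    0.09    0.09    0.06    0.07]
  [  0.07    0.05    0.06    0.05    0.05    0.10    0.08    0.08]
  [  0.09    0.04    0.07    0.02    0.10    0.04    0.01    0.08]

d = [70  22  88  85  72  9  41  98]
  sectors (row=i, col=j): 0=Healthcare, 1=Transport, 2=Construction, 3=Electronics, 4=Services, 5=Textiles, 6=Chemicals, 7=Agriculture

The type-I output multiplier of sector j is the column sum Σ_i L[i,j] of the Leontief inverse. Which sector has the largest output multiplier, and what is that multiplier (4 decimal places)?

Agriculture (2.2555)

Form M = I − A:
  [  0.98   -0.02   -0.06   -0.09   -0.07   -0.06   -0.05   -0.09]
  [ -0.06    0.97   -0.09   -0.08   -0.07   -0.02   -0.07   -0.08]
  [ -0.06   -0.07    0.91   -0.04   -0.01   -0.02   -0.07   -0.09]
  [ -0.02   -0.01   -0.02    0.96   -0.08   -0.06   -0.01   -0.09]
  [ -0.03   -0.09   -0.06   -0.09    0.94   -0.10   -0.10   -0.07]
  [ -0.04   -0.10   -0.07   -0.01   -0.09    0.91   -0.06   -0.07]
  [ -0.07   -0.05   -0.06   -0.05   -0.05   -0.10    0.92   -0.08]
  [ -0.09   -0.04   -0.07   -0.02   -0.10   -0.04   -0.01    0.92]
Leontief inverse L = M⁻¹:
  [  1.0647    0.0672    0.1159    0.1320    0.1301    0.1149    0.0966    0.1613]
  [  0.1084    1.0785    0.1515    0.1292    0.1317    0.0775    0.1220    0.1584]
  [  0.1066    0.1115    1.1483    0.0833    0.0652    0.0672    0.1158    0.1607]
  [  0.0527    0.0469    0.0616    1.0713    0.1264    0.1015    0.0447    0.1413]
  [  0.0893    0.1518    0.1359    0.1472    1.1385    0.1724    0.1651    0.1637]
  [  0.0947    0.1593    0.1427    0.0647    0.1594    1.1539    0.1231    0.1540]
  [  0.1235    0.1067    0.1294    0.1017    0.1211    0.1657    1.1385    0.1648]
  [  0.1333    0.0876    0.1290    0.0681    0.1582    0.0926    0.0602    1.1512]
Total output x = L · d:
  x_0 = 1.0647·70 + 0.0672·22 + 0.1159·88 + 0.1320·85 + 0.1301·72 + 0.1149·9 + 0.0966·41 + 0.1613·98 = 127.6034
  x_1 = 0.1084·70 + 1.0785·22 + 0.1515·88 + 0.1292·85 + 0.1317·72 + 0.0775·9 + 0.1220·41 + 0.1584·98 = 86.3320
  x_2 = 0.1066·70 + 0.1115·22 + 1.1483·88 + 0.0833·85 + 0.0652·72 + 0.0672·9 + 0.1158·41 + 0.1607·98 = 143.8444
  x_3 = 0.0527·70 + 0.0469·22 + 0.0616·88 + 1.0713·85 + 0.1264·72 + 0.1015·9 + 0.0447·41 + 0.1413·98 = 126.8838
  x_4 = 0.0893·70 + 0.1518·22 + 0.1359·88 + 0.1472·85 + 1.1385·72 + 0.1724·9 + 0.1651·41 + 0.1637·98 = 140.4109
  x_5 = 0.0947·70 + 0.1593·22 + 0.1427·88 + 0.0647·85 + 0.1594·72 + 1.1539·9 + 0.1231·41 + 0.1540·98 = 70.1860
  x_6 = 0.1235·70 + 0.1067·22 + 0.1294·88 + 0.1017·85 + 0.1211·72 + 0.1657·9 + 1.1385·41 + 0.1648·98 = 104.0601
  x_7 = 0.1333·70 + 0.0876·22 + 0.1290·88 + 0.0681·85 + 0.1582·72 + 0.0926·9 + 0.0602·41 + 1.1512·98 = 155.9060
Output multipliers (column sums of L):
  Healthcare: 1.7732
  Transport: 1.8096
  Construction: 2.0144
  Electronics: 1.7974
  Services: 2.0305
  Textiles: 1.9457
  Chemicals: 1.8659
  Agriculture: 2.2555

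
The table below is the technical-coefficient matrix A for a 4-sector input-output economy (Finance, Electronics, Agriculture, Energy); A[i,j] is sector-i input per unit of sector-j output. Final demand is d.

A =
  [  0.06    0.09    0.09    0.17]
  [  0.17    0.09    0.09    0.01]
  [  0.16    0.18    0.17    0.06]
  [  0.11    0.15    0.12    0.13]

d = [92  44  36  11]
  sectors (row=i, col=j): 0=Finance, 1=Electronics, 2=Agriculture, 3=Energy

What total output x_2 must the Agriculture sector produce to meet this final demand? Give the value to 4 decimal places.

Form M = I − A:
  [  0.94   -0.09   -0.09   -0.17]
  [ -0.17    0.91   -0.09   -0.01]
  [ -0.16   -0.18    0.83   -0.06]
  [ -0.11   -0.15   -0.12    0.87]
Leontief inverse L = M⁻¹:
  [  1.1571    0.1899    0.1809    0.2408]
  [  0.2477    1.1679    0.1641    0.0731]
  [  0.2934    0.3093    1.2918    0.1500]
  [  0.2295    0.2680    0.2293    1.2132]
Total output x = L · d:
  x_0 = 1.1571·92 + 0.1899·44 + 0.1809·36 + 0.2408·11 = 123.9722
  x_1 = 0.2477·92 + 1.1679·44 + 0.1641·36 + 0.0731·11 = 80.8881
  x_2 = 0.2934·92 + 0.3093·44 + 1.2918·36 + 0.1500·11 = 88.7540
  x_3 = 0.2295·92 + 0.2680·44 + 0.2293·36 + 1.2132·11 = 54.5065

88.7540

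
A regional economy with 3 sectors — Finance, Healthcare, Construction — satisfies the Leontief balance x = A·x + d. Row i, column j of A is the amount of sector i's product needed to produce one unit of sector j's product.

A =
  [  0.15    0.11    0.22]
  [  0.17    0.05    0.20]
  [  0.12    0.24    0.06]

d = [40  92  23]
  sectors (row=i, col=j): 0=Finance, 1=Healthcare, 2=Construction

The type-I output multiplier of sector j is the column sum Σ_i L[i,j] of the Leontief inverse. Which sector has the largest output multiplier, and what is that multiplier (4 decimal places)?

Form M = I − A:
  [  0.85   -0.11   -0.22]
  [ -0.17    0.95   -0.20]
  [ -0.12   -0.24    0.94]
Leontief inverse L = M⁻¹:
  [  1.2726    0.2352    0.3479]
  [  0.2768    1.1636    0.3124]
  [  0.2331    0.3271    1.1880]
Total output x = L · d:
  x_0 = 1.2726·40 + 0.2352·92 + 0.3479·23 = 80.5502
  x_1 = 0.2768·40 + 1.1636·92 + 0.3124·23 = 125.3078
  x_2 = 0.2331·40 + 0.3271·92 + 1.1880·23 = 66.7446
Output multipliers (column sums of L):
  Finance: 1.7826
  Healthcare: 1.7260
  Construction: 1.8483

Construction (1.8483)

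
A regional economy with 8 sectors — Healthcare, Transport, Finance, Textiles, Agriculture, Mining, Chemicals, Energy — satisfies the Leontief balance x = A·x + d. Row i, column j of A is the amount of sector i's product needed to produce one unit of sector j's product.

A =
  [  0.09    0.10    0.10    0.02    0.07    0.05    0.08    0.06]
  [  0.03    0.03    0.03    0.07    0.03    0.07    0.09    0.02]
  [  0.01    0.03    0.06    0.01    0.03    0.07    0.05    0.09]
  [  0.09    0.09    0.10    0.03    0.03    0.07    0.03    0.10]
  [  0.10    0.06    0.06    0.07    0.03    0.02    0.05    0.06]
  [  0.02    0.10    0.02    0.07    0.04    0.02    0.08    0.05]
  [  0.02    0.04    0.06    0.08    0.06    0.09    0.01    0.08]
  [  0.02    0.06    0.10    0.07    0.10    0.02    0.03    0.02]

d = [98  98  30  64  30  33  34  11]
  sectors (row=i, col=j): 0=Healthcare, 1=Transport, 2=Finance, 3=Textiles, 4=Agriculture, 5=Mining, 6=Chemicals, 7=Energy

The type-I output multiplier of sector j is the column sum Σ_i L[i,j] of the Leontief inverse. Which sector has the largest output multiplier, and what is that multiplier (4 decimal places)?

Form M = I − A:
  [  0.91   -0.10   -0.10   -0.02   -0.07   -0.05   -0.08   -0.06]
  [ -0.03    0.97   -0.03   -0.07   -0.03   -0.07   -0.09   -0.02]
  [ -0.01   -0.03    0.94   -0.01   -0.03   -0.07   -0.05   -0.09]
  [ -0.09   -0.09   -0.10    0.97   -0.03   -0.07   -0.03   -0.10]
  [ -0.10   -0.06   -0.06   -0.07    0.97   -0.02   -0.05   -0.06]
  [ -0.02   -0.10   -0.02   -0.07   -0.04    0.98   -0.08   -0.05]
  [ -0.02   -0.04   -0.06   -0.08   -0.06   -0.09    0.99   -0.08]
  [ -0.02   -0.06   -0.10   -0.07   -0.10   -0.02   -0.03    0.98]
Leontief inverse L = M⁻¹:
  [  1.1340    0.1596    0.1644    0.0723    0.1189    0.1034    0.1346    0.1187]
  [  0.0598    1.0729    0.0725    0.1061    0.0614    0.1062    0.1228    0.0623]
  [  0.0320    0.0664    1.0984    0.0439    0.0615    0.0991    0.0803    0.1241]
  [  0.1297    0.1483    0.1623    1.0781    0.0781    0.1182    0.0830    0.1535]
  [  0.1394    0.1116    0.1174    0.1096    1.0711    0.0639    0.0932    0.1092]
  [  0.0523    0.1419    0.0662    0.1100    0.0739    1.0598    0.1159    0.0915]
  [  0.0555    0.0906    0.1110    0.1208    0.0972    0.1269    1.0511    0.1260]
  [  0.0563    0.1034    0.1482    0.1066    0.1318    0.0592    0.0684    1.0671]
Total output x = L · d:
  x_0 = 1.1340·98 + 0.1596·98 + 0.1644·30 + 0.0723·64 + 0.1189·30 + 0.1034·33 + 0.1346·34 + 0.1187·11 = 149.1992
  x_1 = 0.0598·98 + 1.0729·98 + 0.0725·30 + 0.1061·64 + 0.0614·30 + 0.1062·33 + 0.1228·34 + 0.0623·11 = 130.1789
  x_2 = 0.0320·98 + 0.0664·98 + 1.0984·30 + 0.0439·64 + 0.0615·30 + 0.0991·33 + 0.0803·34 + 0.1241·11 = 54.6197
  x_3 = 0.1297·98 + 0.1483·98 + 0.1623·30 + 1.0781·64 + 0.0781·30 + 0.1182·33 + 0.0830·34 + 0.1535·11 = 111.8652
  x_4 = 0.1394·98 + 0.1116·98 + 0.1174·30 + 0.1096·64 + 1.0711·30 + 0.0639·33 + 0.0932·34 + 0.1092·11 = 73.7486
  x_5 = 0.0523·98 + 0.1419·98 + 0.0662·30 + 0.1100·64 + 0.0739·30 + 1.0598·33 + 0.1159·34 + 0.0915·11 = 70.1918
  x_6 = 0.0555·98 + 0.0906·98 + 0.1110·30 + 0.1208·64 + 0.0972·30 + 0.1269·33 + 1.0511·34 + 0.1260·11 = 69.6071
  x_7 = 0.0563·98 + 0.1034·98 + 0.1482·30 + 0.1066·64 + 0.1318·30 + 0.0592·33 + 0.0684·34 + 1.0671·11 = 46.8920
Output multipliers (column sums of L):
  Healthcare: 1.6590
  Transport: 1.8947
  Finance: 1.9405
  Textiles: 1.7474
  Agriculture: 1.6941
  Mining: 1.7368
  Chemicals: 1.7494
  Energy: 1.8523

Finance (1.9405)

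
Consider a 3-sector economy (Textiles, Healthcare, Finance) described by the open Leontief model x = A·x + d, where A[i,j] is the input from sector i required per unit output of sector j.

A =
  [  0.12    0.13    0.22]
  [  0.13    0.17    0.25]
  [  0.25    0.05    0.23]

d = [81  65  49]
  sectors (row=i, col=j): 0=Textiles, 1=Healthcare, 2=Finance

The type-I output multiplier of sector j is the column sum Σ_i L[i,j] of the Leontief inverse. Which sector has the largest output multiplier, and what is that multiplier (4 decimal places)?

Form M = I − A:
  [  0.88   -0.13   -0.22]
  [ -0.13    0.83   -0.25]
  [ -0.25   -0.05    0.77]
Leontief inverse L = M⁻¹:
  [  1.2968    0.2299    0.4452]
  [  0.3365    1.2885    0.5145]
  [  0.4429    0.1583    1.4766]
Total output x = L · d:
  x_0 = 1.2968·81 + 0.2299·65 + 0.4452·49 = 141.7993
  x_1 = 0.3365·81 + 1.2885·65 + 0.5145·49 = 136.2218
  x_2 = 0.4429·81 + 0.1583·65 + 1.4766·49 = 118.5207
Output multipliers (column sums of L):
  Textiles: 2.0762
  Healthcare: 1.6768
  Finance: 2.4363

Finance (2.4363)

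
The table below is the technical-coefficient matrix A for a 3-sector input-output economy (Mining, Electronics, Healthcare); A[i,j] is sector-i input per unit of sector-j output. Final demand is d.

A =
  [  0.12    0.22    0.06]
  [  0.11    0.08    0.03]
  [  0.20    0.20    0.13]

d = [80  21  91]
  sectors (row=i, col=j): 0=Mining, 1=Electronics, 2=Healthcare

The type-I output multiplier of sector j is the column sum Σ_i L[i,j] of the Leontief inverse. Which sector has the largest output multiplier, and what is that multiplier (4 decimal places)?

Electronics (1.7717)

Form M = I − A:
  [  0.88   -0.22   -0.06]
  [ -0.11    0.92   -0.03]
  [ -0.20   -0.20    0.87]
Leontief inverse L = M⁻¹:
  [  1.1958    0.3062    0.0930]
  [  0.1531    1.1344    0.0497]
  [  0.3101    0.3312    1.1822]
Total output x = L · d:
  x_0 = 1.1958·80 + 0.3062·21 + 0.0930·91 = 110.5570
  x_1 = 0.1531·80 + 1.1344·21 + 0.0497·91 = 40.5887
  x_2 = 0.3101·80 + 0.3312·21 + 1.1822·91 = 139.3438
Output multipliers (column sums of L):
  Mining: 1.6589
  Electronics: 1.7717
  Healthcare: 1.3249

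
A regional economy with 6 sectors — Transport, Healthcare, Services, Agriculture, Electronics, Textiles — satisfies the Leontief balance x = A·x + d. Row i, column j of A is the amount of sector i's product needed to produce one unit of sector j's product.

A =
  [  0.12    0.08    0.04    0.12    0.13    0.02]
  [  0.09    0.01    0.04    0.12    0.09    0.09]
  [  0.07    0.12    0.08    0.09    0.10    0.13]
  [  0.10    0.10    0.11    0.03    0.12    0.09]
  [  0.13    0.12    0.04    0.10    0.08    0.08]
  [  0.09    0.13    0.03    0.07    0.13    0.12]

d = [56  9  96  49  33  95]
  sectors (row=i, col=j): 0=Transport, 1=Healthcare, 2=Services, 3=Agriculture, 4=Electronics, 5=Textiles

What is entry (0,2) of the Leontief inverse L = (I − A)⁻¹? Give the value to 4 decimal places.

L[0,2] = 0.1015

Form M = I − A:
  [  0.88   -0.08   -0.04   -0.12   -0.13   -0.02]
  [ -0.09    0.99   -0.04   -0.12   -0.09   -0.09]
  [ -0.07   -0.12    0.92   -0.09   -0.10   -0.13]
  [ -0.10   -0.10   -0.11    0.97   -0.12   -0.09]
  [ -0.13   -0.12   -0.04   -0.10    0.92   -0.08]
  [ -0.09   -0.13   -0.03   -0.07   -0.13    0.88]
Leontief inverse L = M⁻¹:
  [  1.2345    0.1777    0.1015    0.2171    0.2461    0.1058]
  [  0.1893    1.1030    0.0942    0.2009    0.1950    0.1693]
  [  0.1978    0.2357    1.1480    0.2018    0.2361    0.2403]
  [  0.2202    0.2084    0.1717    1.1390    0.2456    0.1905]
  [  0.2504    0.2226    0.1032    0.2051    1.2067    0.1744]
  [  0.2155    0.2386    0.0923    0.1797    0.2598    1.2213]
Total output x = L · d:
  x_0 = 1.2345·56 + 0.1777·9 + 0.1015·96 + 0.2171·49 + 0.2461·33 + 0.1058·95 = 109.2888
  x_1 = 0.1893·56 + 1.1030·9 + 0.0942·96 + 0.2009·49 + 0.1950·33 + 0.1693·95 = 61.9334
  x_2 = 0.1978·56 + 0.2357·9 + 1.1480·96 + 0.2018·49 + 0.2361·33 + 0.2403·95 = 163.9189
  x_3 = 0.2202·56 + 0.2084·9 + 0.1717·96 + 1.1390·49 + 0.2456·33 + 0.1905·95 = 112.7026
  x_4 = 0.2504·56 + 0.2226·9 + 0.1032·96 + 0.2051·49 + 1.2067·33 + 0.1744·95 = 92.3750
  x_5 = 0.2155·56 + 0.2386·9 + 0.0923·96 + 0.1797·49 + 0.2598·33 + 1.2213·95 = 156.4805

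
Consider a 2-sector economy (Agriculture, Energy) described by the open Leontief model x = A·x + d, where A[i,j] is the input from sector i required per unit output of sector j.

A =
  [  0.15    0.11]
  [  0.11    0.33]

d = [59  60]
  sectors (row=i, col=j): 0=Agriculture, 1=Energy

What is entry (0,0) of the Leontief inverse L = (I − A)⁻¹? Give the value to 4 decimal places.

Form M = I − A:
  [  0.85   -0.11]
  [ -0.11    0.67]
Leontief inverse L = M⁻¹:
  [  1.2020    0.1973]
  [  0.1973    1.5249]
Total output x = L · d:
  x_0 = 1.2020·59 + 0.1973·60 = 82.7592
  x_1 = 0.1973·59 + 1.5249·60 = 103.1396

L[0,0] = 1.2020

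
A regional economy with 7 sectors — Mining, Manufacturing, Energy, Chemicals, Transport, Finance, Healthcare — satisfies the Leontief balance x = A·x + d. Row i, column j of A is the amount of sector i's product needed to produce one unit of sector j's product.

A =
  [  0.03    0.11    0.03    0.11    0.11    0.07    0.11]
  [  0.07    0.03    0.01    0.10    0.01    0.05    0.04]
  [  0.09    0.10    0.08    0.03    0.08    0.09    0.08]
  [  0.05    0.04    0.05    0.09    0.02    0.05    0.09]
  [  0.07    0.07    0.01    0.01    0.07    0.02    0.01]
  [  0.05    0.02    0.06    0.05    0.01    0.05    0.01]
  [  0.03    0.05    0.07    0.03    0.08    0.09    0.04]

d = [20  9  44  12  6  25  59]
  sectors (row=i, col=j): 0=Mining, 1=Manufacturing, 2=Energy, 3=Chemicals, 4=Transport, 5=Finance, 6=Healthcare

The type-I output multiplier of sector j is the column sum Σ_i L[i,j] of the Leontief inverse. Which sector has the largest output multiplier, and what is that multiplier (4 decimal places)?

Chemicals (1.6927)

Form M = I − A:
  [  0.97   -0.11   -0.03   -0.11   -0.11   -0.07   -0.11]
  [ -0.07    0.97   -0.01   -0.10   -0.01   -0.05   -0.04]
  [ -0.09   -0.10    0.92   -0.03   -0.08   -0.09   -0.08]
  [ -0.05   -0.04   -0.05    0.91   -0.02   -0.05   -0.09]
  [ -0.07   -0.07   -0.01   -0.01    0.93   -0.02   -0.01]
  [ -0.05   -0.02   -0.06   -0.05   -0.01    0.95   -0.01]
  [ -0.03   -0.05   -0.07   -0.03   -0.08   -0.09    0.96]
Leontief inverse L = M⁻¹:
  [  1.0790    0.1575    0.0670    0.1633    0.1531    0.1205    0.1539]
  [  0.0954    1.0587    0.0331    0.1362    0.0355    0.0806    0.0718]
  [  0.1397    0.1533    1.1181    0.0841    0.1286    0.1434    0.1263]
  [  0.0838    0.0768    0.0811    1.1299    0.0539    0.0905    0.1270]
  [  0.0931    0.0959    0.0232    0.0379    1.0933    0.0422    0.0320]
  [  0.0737    0.0462    0.0804    0.0773    0.0324    1.0763    0.0359]
  [  0.0662    0.0860    0.0974    0.0640    0.1118    0.1257    1.0694]
Total output x = L · d:
  x_0 = 1.0790·20 + 0.1575·9 + 0.0670·44 + 0.1633·12 + 0.1531·6 + 0.1205·25 + 0.1539·59 = 40.9190
  x_1 = 0.0954·20 + 1.0587·9 + 0.0331·44 + 0.1362·12 + 0.0355·6 + 0.0806·25 + 0.0718·59 = 20.9913
  x_2 = 0.1397·20 + 0.1533·9 + 1.1181·44 + 0.0841·12 + 0.1286·6 + 0.1434·25 + 0.1263·59 = 66.1862
  x_3 = 0.0838·20 + 0.0768·9 + 0.0811·44 + 1.1299·12 + 0.0539·6 + 0.0905·25 + 0.1270·59 = 29.5744
  x_4 = 0.0931·20 + 0.0959·9 + 0.0232·44 + 0.0379·12 + 1.0933·6 + 0.0422·25 + 0.0320·59 = 13.7025
  x_5 = 0.0737·20 + 0.0462·9 + 0.0804·44 + 0.0773·12 + 0.0324·6 + 1.0763·25 + 0.0359·59 = 35.5719
  x_6 = 0.0662·20 + 0.0860·9 + 0.0974·44 + 0.0640·12 + 0.1118·6 + 0.1257·25 + 1.0694·59 = 74.0574
Output multipliers (column sums of L):
  Mining: 1.6308
  Manufacturing: 1.6744
  Energy: 1.5003
  Chemicals: 1.6927
  Transport: 1.6087
  Finance: 1.6791
  Healthcare: 1.6163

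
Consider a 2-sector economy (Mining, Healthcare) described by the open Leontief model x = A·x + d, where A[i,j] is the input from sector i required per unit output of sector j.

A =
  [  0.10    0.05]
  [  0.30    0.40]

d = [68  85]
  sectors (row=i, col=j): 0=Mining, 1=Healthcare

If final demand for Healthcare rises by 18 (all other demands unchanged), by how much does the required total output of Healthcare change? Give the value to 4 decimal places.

Form M = I − A:
  [  0.90   -0.05]
  [ -0.30    0.60]
Leontief inverse L = M⁻¹:
  [  1.1429    0.0952]
  [  0.5714    1.7143]
Total output x = L · d:
  x_0 = 1.1429·68 + 0.0952·85 = 85.8095
  x_1 = 0.5714·68 + 1.7143·85 = 184.5714
Δx_1 = L[1,1] · Δd_1 = 1.7143 · 18 = 30.8571

30.8571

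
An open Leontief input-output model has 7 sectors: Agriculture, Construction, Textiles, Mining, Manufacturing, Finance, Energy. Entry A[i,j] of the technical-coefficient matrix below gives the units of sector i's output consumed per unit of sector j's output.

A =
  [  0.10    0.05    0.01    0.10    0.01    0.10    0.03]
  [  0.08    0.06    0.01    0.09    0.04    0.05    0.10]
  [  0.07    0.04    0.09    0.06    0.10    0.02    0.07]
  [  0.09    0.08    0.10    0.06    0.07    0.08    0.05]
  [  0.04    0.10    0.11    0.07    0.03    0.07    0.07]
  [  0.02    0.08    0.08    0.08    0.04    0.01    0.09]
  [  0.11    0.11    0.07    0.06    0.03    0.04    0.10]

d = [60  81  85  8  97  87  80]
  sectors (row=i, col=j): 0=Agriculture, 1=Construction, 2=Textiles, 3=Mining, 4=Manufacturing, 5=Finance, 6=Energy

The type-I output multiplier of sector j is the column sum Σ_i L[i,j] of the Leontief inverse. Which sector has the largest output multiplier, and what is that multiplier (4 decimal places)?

Agriculture (1.9711)

Form M = I − A:
  [  0.90   -0.05   -0.01   -0.10   -0.01   -0.10   -0.03]
  [ -0.08    0.94   -0.01   -0.09   -0.04   -0.05   -0.10]
  [ -0.07   -0.04    0.91   -0.06   -0.10   -0.02   -0.07]
  [ -0.09   -0.08   -0.10    0.94   -0.07   -0.08   -0.05]
  [ -0.04   -0.10   -0.11   -0.07    0.97   -0.07   -0.07]
  [ -0.02   -0.08   -0.08   -0.08   -0.04    0.99   -0.09]
  [ -0.11   -0.11   -0.07   -0.06   -0.03   -0.04    0.90]
Leontief inverse L = M⁻¹:
  [  1.1550    0.1029    0.0547    0.1565    0.0414    0.1418    0.0803]
  [  0.1440    1.1213    0.0599    0.1502    0.0736    0.0961    0.1577]
  [  0.1340    0.1019    1.1475    0.1216    0.1394    0.0668    0.1293]
  [  0.1620    0.1495    0.1627    1.1332    0.1155    0.1318    0.1198]
  [  0.1087    0.1649    0.1687    0.1368    1.0751    0.1154    0.1378]
  [  0.0803    0.1360    0.1300    0.1343    0.0774    1.0499    0.1464]
  [  0.1872    0.1791    0.1255    0.1330    0.0719    0.0936    1.1693]
Total output x = L · d:
  x_0 = 1.1550·60 + 0.1029·81 + 0.0547·85 + 0.1565·8 + 0.0414·97 + 0.1418·87 + 0.0803·80 = 106.3097
  x_1 = 0.1440·60 + 1.1213·81 + 0.0599·85 + 0.1502·8 + 0.0736·97 + 0.0961·87 + 0.1577·80 = 133.8754
  x_2 = 0.1340·60 + 0.1019·81 + 1.1475·85 + 0.1216·8 + 0.1394·97 + 0.0668·87 + 0.1293·80 = 144.4850
  x_3 = 0.1620·60 + 0.1495·81 + 0.1627·85 + 1.1332·8 + 0.1155·97 + 0.1318·87 + 0.1198·80 = 76.9795
  x_4 = 0.1087·60 + 0.1649·81 + 0.1687·85 + 0.1368·8 + 1.0751·97 + 0.1154·87 + 0.1378·80 = 160.6669
  x_5 = 0.0803·60 + 0.1360·81 + 0.1300·85 + 0.1343·8 + 0.0774·97 + 1.0499·87 + 0.1464·80 = 138.5166
  x_6 = 0.1872·60 + 0.1791·81 + 0.1255·85 + 0.1330·8 + 0.0719·97 + 0.0936·87 + 1.1693·80 = 146.1264
Output multipliers (column sums of L):
  Agriculture: 1.9711
  Construction: 1.9556
  Textiles: 1.8491
  Mining: 1.9657
  Manufacturing: 1.5943
  Finance: 1.6953
  Energy: 1.9407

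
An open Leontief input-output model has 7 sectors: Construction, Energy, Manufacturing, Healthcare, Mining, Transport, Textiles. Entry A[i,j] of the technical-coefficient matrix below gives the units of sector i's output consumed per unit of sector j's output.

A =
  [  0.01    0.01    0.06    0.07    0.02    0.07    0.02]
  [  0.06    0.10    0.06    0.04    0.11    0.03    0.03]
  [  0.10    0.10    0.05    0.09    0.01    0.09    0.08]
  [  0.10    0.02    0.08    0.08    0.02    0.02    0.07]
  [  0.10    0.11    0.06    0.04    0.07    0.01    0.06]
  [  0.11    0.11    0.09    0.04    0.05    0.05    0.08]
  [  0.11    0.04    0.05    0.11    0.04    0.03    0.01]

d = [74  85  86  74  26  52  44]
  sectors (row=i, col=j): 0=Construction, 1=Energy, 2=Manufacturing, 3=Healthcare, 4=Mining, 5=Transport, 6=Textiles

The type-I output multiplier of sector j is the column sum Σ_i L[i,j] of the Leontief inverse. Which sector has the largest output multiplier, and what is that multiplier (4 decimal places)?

Form M = I − A:
  [  0.99   -0.01   -0.06   -0.07   -0.02   -0.07   -0.02]
  [ -0.06    0.90   -0.06   -0.04   -0.11   -0.03   -0.03]
  [ -0.10   -0.10    0.95   -0.09   -0.01   -0.09   -0.08]
  [ -0.10   -0.02   -0.08    0.92   -0.02   -0.02   -0.07]
  [ -0.10   -0.11   -0.06   -0.04    0.93   -0.01   -0.06]
  [ -0.11   -0.11   -0.09   -0.04   -0.05    0.95   -0.08]
  [ -0.11   -0.04   -0.05   -0.11   -0.04   -0.03    0.99]
Leontief inverse L = M⁻¹:
  [  1.0513    0.0419    0.0911    0.1019    0.0377    0.0914    0.0468]
  [  0.1185    1.1546    0.1063    0.0866    0.1482    0.0607    0.0660]
  [  0.1695    0.1556    1.1077    0.1504    0.0494    0.1299    0.1218]
  [  0.1510    0.0562    0.1211    1.1289    0.0426    0.0518    0.1011]
  [  0.1567    0.1603    0.1066    0.0905    1.1070    0.0432    0.0936]
  [  0.1795    0.1706    0.1463    0.1014    0.0917    1.0920    0.1216]
  [  0.1587    0.0771    0.0926    0.1546    0.0649    0.0598    1.0428]
Total output x = L · d:
  x_0 = 1.0513·74 + 0.0419·85 + 0.0911·86 + 0.1019·74 + 0.0377·26 + 0.0914·52 + 0.0468·44 = 104.5323
  x_1 = 0.1185·74 + 1.1546·85 + 0.1063·86 + 0.0866·74 + 0.1482·26 + 0.0607·52 + 0.0660·44 = 132.3778
  x_2 = 0.1695·74 + 0.1556·85 + 1.1077·86 + 0.1504·74 + 0.0494·26 + 0.1299·52 + 0.1218·44 = 145.5495
  x_3 = 0.1510·74 + 0.0562·85 + 0.1211·86 + 1.1289·74 + 0.0426·26 + 0.0518·52 + 0.1011·44 = 118.1558
  x_4 = 0.1567·74 + 0.1603·85 + 0.1066·86 + 0.0905·74 + 1.1070·26 + 0.0432·52 + 0.0936·44 = 76.2368
  x_5 = 0.1795·74 + 0.1706·85 + 0.1463·86 + 0.1014·74 + 0.0917·26 + 1.0920·52 + 0.1216·44 = 112.3868
  x_6 = 0.1587·74 + 0.0771·85 + 0.0926·86 + 0.1546·74 + 0.0649·26 + 0.0598·52 + 1.0428·44 = 88.3731
Output multipliers (column sums of L):
  Construction: 1.9851
  Energy: 1.8164
  Manufacturing: 1.7716
  Healthcare: 1.8143
  Mining: 1.5416
  Transport: 1.5288
  Textiles: 1.5937

Construction (1.9851)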